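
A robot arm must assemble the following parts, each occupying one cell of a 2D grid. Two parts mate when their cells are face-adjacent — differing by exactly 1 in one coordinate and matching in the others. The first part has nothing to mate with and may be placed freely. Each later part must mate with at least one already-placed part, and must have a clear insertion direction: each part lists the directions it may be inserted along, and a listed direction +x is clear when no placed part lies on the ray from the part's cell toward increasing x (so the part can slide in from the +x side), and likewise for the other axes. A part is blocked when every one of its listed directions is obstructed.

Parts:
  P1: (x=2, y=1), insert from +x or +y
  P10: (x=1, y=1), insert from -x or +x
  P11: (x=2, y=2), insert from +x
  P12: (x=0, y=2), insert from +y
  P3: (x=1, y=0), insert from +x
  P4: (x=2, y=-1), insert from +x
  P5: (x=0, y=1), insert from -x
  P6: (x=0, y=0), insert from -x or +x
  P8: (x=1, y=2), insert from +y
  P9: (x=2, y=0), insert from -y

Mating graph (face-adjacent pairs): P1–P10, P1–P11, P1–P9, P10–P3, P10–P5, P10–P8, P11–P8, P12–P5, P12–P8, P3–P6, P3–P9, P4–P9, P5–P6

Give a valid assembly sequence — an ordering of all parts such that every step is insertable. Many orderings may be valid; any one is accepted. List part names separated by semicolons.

P12; P5; P10; P1; P11; P6; P8; P3; P9; P4

1. P12@(0, 2) [+y clear] — {P12}
2. P5@(0, 1) [-x clear] — {P12, P5}
3. P10@(1, 1) [+x clear] — {P10, P12, P5}
4. P1@(2, 1) [+x clear] — {P1, P10, P12, P5}
5. P11@(2, 2) [+x clear] — {P1, P10, P11, P12, P5}
6. P6@(0, 0) [-x clear] — {P1, P10, P11, P12, P5, P6}
7. P8@(1, 2) [+y clear] — {P1, P10, P11, P12, P5, P6, P8}
8. P3@(1, 0) [+x clear] — {P1, P10, P11, P12, P3, P5, P6, P8}
9. P9@(2, 0) [-y clear] — {P1, P10, P11, P12, P3, P5, P6, P8, P9}
10. P4@(2, -1) [+x clear] — {P1, P10, P11, P12, P3, P4, P5, P6, P8, P9}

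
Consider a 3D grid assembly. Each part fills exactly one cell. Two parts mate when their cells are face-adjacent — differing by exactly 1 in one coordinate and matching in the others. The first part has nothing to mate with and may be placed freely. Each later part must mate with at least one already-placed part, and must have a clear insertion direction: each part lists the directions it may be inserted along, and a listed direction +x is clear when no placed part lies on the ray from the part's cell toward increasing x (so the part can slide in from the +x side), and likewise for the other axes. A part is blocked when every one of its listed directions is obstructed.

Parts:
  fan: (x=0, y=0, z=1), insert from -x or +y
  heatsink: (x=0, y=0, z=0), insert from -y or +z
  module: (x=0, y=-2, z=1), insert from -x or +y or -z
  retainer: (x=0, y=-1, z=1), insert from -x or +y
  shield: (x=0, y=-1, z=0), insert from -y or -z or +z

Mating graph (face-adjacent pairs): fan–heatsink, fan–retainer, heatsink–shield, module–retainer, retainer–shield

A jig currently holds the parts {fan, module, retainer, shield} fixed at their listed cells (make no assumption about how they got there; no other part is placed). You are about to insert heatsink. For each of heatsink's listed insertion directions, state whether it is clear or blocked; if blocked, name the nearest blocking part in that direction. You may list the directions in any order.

+z: blocked by fan; -y: blocked by shield

-y: nearest on ray is shield@(0, -1, 0) ⇒ blocked
+z: nearest on ray is fan@(0, 0, 1) ⇒ blocked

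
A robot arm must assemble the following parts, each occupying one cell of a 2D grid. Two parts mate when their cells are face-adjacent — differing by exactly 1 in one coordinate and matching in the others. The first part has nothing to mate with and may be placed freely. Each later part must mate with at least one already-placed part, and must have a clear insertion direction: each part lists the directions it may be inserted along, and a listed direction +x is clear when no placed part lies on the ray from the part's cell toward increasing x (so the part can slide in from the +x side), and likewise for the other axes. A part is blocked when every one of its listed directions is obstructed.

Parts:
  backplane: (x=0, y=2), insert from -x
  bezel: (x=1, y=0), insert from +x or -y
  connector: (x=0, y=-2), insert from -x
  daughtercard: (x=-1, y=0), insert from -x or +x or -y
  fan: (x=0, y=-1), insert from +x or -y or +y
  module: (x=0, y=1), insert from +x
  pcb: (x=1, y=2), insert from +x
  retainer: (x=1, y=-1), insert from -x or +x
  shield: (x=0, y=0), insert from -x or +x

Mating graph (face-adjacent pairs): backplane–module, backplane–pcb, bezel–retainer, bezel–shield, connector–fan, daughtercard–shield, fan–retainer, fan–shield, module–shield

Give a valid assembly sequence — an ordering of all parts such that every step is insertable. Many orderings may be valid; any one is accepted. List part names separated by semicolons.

1. backplane@(0, 2) [-x clear] — {backplane}
2. pcb@(1, 2) [+x clear] — {backplane, pcb}
3. module@(0, 1) [+x clear] — {backplane, module, pcb}
4. shield@(0, 0) [-x clear] — {backplane, module, pcb, shield}
5. daughtercard@(-1, 0) [-x clear] — {backplane, daughtercard, module, pcb, shield}
6. fan@(0, -1) [+x clear] — {backplane, daughtercard, fan, module, pcb, shield}
7. connector@(0, -2) [-x clear] — {backplane, connector, daughtercard, fan, module, pcb, shield}
8. retainer@(1, -1) [+x clear] — {backplane, connector, daughtercard, fan, module, pcb, retainer, shield}
9. bezel@(1, 0) [+x clear] — {backplane, bezel, connector, daughtercard, fan, module, pcb, retainer, shield}

backplane; pcb; module; shield; daughtercard; fan; connector; retainer; bezel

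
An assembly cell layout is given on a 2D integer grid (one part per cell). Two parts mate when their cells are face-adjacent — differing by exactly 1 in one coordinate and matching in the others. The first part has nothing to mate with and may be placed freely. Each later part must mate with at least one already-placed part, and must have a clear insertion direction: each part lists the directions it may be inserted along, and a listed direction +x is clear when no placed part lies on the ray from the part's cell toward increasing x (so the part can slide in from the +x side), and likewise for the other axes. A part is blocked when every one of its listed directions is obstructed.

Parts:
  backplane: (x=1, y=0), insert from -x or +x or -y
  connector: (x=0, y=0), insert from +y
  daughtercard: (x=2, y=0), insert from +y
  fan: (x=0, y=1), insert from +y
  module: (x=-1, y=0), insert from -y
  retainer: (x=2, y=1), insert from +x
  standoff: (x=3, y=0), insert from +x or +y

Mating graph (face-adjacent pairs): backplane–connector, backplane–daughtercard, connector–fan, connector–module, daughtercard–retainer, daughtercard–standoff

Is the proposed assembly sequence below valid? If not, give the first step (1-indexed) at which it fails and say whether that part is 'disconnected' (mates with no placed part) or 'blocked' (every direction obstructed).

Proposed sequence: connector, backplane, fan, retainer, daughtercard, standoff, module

Invalid at step 4 (disconnected)

1. connector@(0, 0) [+y clear] — {connector}
2. backplane@(1, 0) [+x clear] — {backplane, connector}
3. fan@(0, 1) [+y clear] — {backplane, connector, fan}
4. retainer@(2, 1) — no placed neighbour ⇒ disconnected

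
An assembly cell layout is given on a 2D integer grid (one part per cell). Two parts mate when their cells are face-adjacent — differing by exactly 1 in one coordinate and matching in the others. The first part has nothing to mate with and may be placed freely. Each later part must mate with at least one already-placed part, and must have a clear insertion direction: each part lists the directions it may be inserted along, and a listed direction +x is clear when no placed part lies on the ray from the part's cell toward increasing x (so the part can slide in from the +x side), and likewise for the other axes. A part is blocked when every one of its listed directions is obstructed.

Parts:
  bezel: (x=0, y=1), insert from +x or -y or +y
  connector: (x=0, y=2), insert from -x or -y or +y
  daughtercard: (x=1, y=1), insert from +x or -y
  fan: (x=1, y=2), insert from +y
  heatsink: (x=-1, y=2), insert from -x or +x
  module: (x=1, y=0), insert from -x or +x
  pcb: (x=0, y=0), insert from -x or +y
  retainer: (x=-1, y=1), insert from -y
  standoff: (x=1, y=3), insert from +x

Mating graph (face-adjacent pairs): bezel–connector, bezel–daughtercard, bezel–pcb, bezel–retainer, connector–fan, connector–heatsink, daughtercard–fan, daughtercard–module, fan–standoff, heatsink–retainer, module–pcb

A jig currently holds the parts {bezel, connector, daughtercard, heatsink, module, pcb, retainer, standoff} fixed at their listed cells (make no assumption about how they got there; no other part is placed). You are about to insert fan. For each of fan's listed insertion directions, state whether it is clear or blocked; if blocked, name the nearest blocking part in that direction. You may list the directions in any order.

+y: blocked by standoff

+y: nearest on ray is standoff@(1, 3) ⇒ blocked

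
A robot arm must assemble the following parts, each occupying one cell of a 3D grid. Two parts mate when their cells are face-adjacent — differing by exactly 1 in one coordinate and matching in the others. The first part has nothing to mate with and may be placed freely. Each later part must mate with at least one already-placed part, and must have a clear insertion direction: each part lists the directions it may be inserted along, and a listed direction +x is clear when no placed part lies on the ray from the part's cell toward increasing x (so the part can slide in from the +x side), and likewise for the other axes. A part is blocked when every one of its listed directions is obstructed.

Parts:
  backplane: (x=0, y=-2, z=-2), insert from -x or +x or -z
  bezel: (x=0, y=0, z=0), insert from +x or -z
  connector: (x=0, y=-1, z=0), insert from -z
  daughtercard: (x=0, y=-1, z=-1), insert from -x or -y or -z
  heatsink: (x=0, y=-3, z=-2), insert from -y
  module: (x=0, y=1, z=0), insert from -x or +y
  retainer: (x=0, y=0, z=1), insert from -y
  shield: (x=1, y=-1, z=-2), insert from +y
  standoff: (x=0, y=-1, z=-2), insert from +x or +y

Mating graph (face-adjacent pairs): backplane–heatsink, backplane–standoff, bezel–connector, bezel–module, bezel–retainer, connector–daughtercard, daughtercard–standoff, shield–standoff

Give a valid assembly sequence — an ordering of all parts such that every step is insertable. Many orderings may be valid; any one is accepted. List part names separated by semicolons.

bezel; connector; daughtercard; retainer; module; standoff; backplane; heatsink; shield

1. bezel@(0, 0, 0) [+x clear] — {bezel}
2. connector@(0, -1, 0) [-z clear] — {bezel, connector}
3. daughtercard@(0, -1, -1) [-x clear] — {bezel, connector, daughtercard}
4. retainer@(0, 0, 1) [-y clear] — {bezel, connector, daughtercard, retainer}
5. module@(0, 1, 0) [-x clear] — {bezel, connector, daughtercard, module, retainer}
6. standoff@(0, -1, -2) [+x clear] — {bezel, connector, daughtercard, module, retainer, standoff}
7. backplane@(0, -2, -2) [-x clear] — {backplane, bezel, connector, daughtercard, module, retainer, standoff}
8. heatsink@(0, -3, -2) [-y clear] — {backplane, bezel, connector, daughtercard, heatsink, module, retainer, standoff}
9. shield@(1, -1, -2) [+y clear] — {backplane, bezel, connector, daughtercard, heatsink, module, retainer, shield, standoff}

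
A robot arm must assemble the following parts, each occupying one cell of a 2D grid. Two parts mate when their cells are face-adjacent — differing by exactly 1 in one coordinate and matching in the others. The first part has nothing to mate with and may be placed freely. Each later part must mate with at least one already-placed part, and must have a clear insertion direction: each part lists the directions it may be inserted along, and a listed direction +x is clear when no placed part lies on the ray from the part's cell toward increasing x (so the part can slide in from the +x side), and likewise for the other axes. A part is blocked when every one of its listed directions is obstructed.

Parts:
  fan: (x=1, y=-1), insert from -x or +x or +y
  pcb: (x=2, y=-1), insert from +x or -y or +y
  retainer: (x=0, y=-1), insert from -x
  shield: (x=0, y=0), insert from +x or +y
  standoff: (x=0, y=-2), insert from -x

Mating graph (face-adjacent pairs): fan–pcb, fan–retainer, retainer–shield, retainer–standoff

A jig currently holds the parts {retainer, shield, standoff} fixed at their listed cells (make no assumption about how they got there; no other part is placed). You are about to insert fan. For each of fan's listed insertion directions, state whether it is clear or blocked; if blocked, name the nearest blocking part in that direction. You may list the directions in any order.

+x: clear; +y: clear; -x: blocked by retainer

-x: nearest on ray is retainer@(0, -1) ⇒ blocked
+x: ray from fan(1, -1) has no placed part ⇒ clear
+y: ray from fan(1, -1) has no placed part ⇒ clear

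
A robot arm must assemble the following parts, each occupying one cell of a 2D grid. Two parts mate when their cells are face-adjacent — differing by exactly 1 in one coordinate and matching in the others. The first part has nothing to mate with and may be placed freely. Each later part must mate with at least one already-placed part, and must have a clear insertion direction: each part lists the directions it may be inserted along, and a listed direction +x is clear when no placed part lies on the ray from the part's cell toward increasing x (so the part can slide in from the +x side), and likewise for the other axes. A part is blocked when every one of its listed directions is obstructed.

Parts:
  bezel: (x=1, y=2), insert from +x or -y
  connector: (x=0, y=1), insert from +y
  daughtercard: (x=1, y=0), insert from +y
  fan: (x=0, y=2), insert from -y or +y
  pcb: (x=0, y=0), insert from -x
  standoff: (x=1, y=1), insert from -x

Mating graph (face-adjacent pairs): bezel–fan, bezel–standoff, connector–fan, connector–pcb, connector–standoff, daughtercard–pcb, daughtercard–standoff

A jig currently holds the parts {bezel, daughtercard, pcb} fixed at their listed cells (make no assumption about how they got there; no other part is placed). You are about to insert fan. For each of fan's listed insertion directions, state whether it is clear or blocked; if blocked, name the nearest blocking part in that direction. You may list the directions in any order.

+y: clear; -y: blocked by pcb

-y: nearest on ray is pcb@(0, 0) ⇒ blocked
+y: ray from fan(0, 2) has no placed part ⇒ clear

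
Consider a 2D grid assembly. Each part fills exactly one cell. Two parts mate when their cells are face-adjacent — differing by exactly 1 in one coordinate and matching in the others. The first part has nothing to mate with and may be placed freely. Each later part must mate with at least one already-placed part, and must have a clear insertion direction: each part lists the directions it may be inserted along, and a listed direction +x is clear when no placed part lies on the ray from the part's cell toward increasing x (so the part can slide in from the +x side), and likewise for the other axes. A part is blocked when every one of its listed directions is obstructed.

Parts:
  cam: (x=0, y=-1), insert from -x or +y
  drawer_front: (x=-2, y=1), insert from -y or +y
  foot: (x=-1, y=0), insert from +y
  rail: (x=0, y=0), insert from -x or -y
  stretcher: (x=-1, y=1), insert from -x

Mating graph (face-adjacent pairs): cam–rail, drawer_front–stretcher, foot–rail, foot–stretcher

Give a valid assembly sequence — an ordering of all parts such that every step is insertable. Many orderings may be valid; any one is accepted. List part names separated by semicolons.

foot; stretcher; drawer_front; rail; cam

1. foot@(-1, 0) [+y clear] — {foot}
2. stretcher@(-1, 1) [-x clear] — {foot, stretcher}
3. drawer_front@(-2, 1) [-y clear] — {drawer_front, foot, stretcher}
4. rail@(0, 0) [-y clear] — {drawer_front, foot, rail, stretcher}
5. cam@(0, -1) [-x clear] — {cam, drawer_front, foot, rail, stretcher}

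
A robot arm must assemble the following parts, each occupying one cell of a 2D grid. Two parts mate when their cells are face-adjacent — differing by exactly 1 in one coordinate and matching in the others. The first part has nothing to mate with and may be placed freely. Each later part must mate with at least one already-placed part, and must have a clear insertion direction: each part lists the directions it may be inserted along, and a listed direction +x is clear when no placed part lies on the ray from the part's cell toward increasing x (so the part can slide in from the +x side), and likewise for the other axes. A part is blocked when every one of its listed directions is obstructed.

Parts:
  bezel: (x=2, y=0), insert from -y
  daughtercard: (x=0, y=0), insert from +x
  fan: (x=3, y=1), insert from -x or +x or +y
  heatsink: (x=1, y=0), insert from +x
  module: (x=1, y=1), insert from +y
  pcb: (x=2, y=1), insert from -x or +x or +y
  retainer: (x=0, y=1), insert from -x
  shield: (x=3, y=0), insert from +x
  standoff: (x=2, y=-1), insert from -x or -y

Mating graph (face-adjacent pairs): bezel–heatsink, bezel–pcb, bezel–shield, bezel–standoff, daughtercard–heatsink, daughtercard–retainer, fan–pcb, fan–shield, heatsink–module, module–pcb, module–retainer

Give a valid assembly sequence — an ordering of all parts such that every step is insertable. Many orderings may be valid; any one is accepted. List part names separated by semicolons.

pcb; module; retainer; fan; daughtercard; heatsink; shield; bezel; standoff

1. pcb@(2, 1) [-x clear] — {pcb}
2. module@(1, 1) [+y clear] — {module, pcb}
3. retainer@(0, 1) [-x clear] — {module, pcb, retainer}
4. fan@(3, 1) [+x clear] — {fan, module, pcb, retainer}
5. daughtercard@(0, 0) [+x clear] — {daughtercard, fan, module, pcb, retainer}
6. heatsink@(1, 0) [+x clear] — {daughtercard, fan, heatsink, module, pcb, retainer}
7. shield@(3, 0) [+x clear] — {daughtercard, fan, heatsink, module, pcb, retainer, shield}
8. bezel@(2, 0) [-y clear] — {bezel, daughtercard, fan, heatsink, module, pcb, retainer, shield}
9. standoff@(2, -1) [-x clear] — {bezel, daughtercard, fan, heatsink, module, pcb, retainer, shield, standoff}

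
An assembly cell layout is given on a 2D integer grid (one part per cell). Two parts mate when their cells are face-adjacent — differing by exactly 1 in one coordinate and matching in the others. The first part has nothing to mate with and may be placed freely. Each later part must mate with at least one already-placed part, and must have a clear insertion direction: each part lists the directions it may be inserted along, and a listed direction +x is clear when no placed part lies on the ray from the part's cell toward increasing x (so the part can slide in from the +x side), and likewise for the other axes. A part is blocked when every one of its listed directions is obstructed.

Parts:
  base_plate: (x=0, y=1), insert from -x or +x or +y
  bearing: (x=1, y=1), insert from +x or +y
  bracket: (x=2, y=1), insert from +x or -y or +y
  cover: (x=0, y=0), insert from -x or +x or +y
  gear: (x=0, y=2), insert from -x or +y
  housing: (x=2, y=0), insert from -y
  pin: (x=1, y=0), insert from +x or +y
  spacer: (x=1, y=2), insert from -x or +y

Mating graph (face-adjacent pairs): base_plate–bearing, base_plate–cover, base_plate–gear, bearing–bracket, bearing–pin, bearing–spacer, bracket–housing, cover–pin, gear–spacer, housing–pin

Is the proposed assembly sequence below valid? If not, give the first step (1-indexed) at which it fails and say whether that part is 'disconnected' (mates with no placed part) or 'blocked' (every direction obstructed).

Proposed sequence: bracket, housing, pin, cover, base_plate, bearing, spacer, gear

1. bracket@(2, 1) [+x clear] — {bracket}
2. housing@(2, 0) [-y clear] — {bracket, housing}
3. pin@(1, 0) [+y clear] — {bracket, housing, pin}
4. cover@(0, 0) [-x clear] — {bracket, cover, housing, pin}
5. base_plate@(0, 1) [-x clear] — {base_plate, bracket, cover, housing, pin}
6. bearing@(1, 1) [+y clear] — {base_plate, bearing, bracket, cover, housing, pin}
7. spacer@(1, 2) [-x clear] — {base_plate, bearing, bracket, cover, housing, pin, spacer}
8. gear@(0, 2) [-x clear] — {base_plate, bearing, bracket, cover, gear, housing, pin, spacer}

Valid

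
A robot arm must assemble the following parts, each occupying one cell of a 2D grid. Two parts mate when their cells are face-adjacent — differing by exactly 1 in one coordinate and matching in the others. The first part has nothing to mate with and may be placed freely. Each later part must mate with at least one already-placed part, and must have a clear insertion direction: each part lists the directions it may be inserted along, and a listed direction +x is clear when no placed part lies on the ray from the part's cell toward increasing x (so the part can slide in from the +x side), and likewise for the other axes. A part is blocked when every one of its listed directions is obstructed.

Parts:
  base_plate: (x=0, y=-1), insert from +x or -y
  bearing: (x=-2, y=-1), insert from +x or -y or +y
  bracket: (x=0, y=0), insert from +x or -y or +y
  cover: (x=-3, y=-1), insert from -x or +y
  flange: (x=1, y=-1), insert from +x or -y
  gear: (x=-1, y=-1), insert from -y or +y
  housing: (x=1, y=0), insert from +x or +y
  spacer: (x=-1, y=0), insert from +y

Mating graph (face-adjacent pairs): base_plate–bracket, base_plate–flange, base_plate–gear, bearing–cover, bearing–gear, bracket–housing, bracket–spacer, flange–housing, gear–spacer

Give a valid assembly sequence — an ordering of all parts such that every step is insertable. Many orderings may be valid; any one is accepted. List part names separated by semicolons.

1. bearing@(-2, -1) [+x clear] — {bearing}
2. cover@(-3, -1) [-x clear] — {bearing, cover}
3. gear@(-1, -1) [-y clear] — {bearing, cover, gear}
4. base_plate@(0, -1) [+x clear] — {base_plate, bearing, cover, gear}
5. spacer@(-1, 0) [+y clear] — {base_plate, bearing, cover, gear, spacer}
6. flange@(1, -1) [+x clear] — {base_plate, bearing, cover, flange, gear, spacer}
7. housing@(1, 0) [+x clear] — {base_plate, bearing, cover, flange, gear, housing, spacer}
8. bracket@(0, 0) [+y clear] — {base_plate, bearing, bracket, cover, flange, gear, housing, spacer}

bearing; cover; gear; base_plate; spacer; flange; housing; bracket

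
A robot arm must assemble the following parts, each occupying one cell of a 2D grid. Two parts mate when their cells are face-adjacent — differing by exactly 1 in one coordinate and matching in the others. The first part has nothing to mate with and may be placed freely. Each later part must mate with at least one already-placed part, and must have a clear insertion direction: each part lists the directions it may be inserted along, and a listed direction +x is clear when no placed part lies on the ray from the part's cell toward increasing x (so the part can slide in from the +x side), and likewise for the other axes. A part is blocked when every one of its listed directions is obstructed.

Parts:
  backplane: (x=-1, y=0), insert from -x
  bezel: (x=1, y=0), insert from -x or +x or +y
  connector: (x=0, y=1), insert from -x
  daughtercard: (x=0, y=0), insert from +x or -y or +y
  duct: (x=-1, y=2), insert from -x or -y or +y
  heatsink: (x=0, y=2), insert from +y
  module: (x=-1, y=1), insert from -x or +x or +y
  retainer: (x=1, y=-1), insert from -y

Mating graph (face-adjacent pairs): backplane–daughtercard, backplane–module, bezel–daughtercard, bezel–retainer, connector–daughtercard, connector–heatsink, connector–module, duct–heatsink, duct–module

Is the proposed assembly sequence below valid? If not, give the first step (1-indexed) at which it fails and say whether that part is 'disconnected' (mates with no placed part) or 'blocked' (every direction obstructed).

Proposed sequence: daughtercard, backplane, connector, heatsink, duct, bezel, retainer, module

1. daughtercard@(0, 0) [+x clear] — {daughtercard}
2. backplane@(-1, 0) [-x clear] — {backplane, daughtercard}
3. connector@(0, 1) [-x clear] — {backplane, connector, daughtercard}
4. heatsink@(0, 2) [+y clear] — {backplane, connector, daughtercard, heatsink}
5. duct@(-1, 2) [-x clear] — {backplane, connector, daughtercard, duct, heatsink}
6. bezel@(1, 0) [+x clear] — {backplane, bezel, connector, daughtercard, duct, heatsink}
7. retainer@(1, -1) [-y clear] — {backplane, bezel, connector, daughtercard, duct, heatsink, retainer}
8. module@(-1, 1) [-x clear] — {backplane, bezel, connector, daughtercard, duct, heatsink, module, retainer}

Valid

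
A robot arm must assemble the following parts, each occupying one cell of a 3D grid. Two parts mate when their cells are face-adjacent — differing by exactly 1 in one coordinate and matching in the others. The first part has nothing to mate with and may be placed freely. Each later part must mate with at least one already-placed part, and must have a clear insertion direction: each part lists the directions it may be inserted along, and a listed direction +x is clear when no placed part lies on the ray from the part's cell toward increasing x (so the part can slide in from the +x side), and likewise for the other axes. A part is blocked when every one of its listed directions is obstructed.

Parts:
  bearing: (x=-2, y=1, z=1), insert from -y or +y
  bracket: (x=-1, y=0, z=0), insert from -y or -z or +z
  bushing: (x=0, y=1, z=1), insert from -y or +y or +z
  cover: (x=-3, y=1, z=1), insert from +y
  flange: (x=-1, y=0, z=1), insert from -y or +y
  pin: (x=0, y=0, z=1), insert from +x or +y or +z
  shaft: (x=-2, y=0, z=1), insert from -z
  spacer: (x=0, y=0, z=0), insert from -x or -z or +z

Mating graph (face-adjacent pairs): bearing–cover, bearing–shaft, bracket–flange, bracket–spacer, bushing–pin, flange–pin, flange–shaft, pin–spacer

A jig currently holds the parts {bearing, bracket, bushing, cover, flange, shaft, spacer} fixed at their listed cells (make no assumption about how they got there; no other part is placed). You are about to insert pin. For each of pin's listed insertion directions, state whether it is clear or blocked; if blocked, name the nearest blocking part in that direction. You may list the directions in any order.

+x: ray from pin(0, 0, 1) has no placed part ⇒ clear
+y: nearest on ray is bushing@(0, 1, 1) ⇒ blocked
+z: ray from pin(0, 0, 1) has no placed part ⇒ clear

+x: clear; +y: blocked by bushing; +z: clear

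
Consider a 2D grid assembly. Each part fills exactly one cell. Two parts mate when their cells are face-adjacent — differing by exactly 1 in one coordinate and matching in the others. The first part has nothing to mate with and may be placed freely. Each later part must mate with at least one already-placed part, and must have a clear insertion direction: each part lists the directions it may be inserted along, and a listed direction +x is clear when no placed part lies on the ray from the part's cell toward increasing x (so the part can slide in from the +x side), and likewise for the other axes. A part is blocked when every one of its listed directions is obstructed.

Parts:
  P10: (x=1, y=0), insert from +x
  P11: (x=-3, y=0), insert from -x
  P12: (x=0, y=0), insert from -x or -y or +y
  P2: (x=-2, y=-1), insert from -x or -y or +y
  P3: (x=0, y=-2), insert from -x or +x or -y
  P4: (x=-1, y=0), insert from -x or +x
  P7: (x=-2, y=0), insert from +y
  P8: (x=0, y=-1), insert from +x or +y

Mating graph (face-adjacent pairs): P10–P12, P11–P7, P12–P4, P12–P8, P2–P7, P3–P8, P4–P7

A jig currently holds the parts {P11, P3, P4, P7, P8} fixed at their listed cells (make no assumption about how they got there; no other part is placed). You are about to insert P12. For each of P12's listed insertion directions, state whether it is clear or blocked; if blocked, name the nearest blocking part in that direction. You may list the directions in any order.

-x: nearest on ray is P4@(-1, 0) ⇒ blocked
-y: nearest on ray is P8@(0, -1) ⇒ blocked
+y: ray from P12(0, 0) has no placed part ⇒ clear

+y: clear; -x: blocked by P4; -y: blocked by P8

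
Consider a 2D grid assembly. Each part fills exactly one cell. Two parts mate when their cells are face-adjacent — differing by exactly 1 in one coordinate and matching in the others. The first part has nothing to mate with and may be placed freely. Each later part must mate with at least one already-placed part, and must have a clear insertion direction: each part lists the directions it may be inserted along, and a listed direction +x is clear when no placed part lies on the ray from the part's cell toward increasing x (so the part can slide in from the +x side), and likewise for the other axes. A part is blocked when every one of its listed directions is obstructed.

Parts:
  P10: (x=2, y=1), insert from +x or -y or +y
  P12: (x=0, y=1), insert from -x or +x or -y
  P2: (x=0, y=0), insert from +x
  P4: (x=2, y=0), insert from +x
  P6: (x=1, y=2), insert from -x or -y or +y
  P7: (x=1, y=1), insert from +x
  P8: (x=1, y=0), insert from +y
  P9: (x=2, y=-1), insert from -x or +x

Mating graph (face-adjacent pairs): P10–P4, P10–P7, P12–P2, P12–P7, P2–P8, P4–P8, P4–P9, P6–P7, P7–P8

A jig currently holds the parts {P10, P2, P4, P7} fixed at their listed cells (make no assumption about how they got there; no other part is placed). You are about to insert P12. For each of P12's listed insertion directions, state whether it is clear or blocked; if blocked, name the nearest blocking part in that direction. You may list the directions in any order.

-x: ray from P12(0, 1) has no placed part ⇒ clear
+x: nearest on ray is P7@(1, 1) ⇒ blocked
-y: nearest on ray is P2@(0, 0) ⇒ blocked

+x: blocked by P7; -x: clear; -y: blocked by P2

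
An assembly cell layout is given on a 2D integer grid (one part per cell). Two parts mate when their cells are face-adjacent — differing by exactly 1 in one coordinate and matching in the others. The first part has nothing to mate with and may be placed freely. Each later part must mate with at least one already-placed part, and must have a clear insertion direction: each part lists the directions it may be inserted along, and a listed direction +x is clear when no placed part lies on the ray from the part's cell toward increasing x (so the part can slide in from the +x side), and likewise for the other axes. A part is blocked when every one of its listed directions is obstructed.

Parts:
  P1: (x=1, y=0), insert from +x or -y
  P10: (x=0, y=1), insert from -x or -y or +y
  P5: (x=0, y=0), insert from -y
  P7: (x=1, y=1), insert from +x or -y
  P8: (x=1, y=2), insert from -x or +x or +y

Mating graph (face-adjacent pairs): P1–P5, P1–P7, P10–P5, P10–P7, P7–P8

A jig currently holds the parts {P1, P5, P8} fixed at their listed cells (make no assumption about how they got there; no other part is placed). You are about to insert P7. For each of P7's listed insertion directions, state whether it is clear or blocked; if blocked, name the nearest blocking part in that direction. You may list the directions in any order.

+x: ray from P7(1, 1) has no placed part ⇒ clear
-y: nearest on ray is P1@(1, 0) ⇒ blocked

+x: clear; -y: blocked by P1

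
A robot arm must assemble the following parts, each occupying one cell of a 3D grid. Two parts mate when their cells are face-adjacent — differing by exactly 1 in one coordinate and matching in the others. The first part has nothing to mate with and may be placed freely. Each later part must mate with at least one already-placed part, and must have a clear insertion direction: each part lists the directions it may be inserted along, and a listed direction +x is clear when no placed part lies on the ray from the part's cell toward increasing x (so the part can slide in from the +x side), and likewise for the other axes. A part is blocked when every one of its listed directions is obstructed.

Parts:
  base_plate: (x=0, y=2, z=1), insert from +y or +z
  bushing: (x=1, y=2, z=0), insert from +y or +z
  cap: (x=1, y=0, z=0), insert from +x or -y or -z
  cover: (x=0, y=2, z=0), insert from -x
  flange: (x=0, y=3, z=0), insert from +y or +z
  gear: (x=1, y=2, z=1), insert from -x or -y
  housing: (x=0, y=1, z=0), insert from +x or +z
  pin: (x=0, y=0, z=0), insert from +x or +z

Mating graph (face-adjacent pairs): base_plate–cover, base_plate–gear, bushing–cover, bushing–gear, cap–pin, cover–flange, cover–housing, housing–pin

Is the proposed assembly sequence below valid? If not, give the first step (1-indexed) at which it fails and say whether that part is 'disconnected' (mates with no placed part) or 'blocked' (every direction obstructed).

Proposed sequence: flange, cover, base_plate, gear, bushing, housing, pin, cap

Valid

1. flange@(0, 3, 0) [+y clear] — {flange}
2. cover@(0, 2, 0) [-x clear] — {cover, flange}
3. base_plate@(0, 2, 1) [+y clear] — {base_plate, cover, flange}
4. gear@(1, 2, 1) [-y clear] — {base_plate, cover, flange, gear}
5. bushing@(1, 2, 0) [+y clear] — {base_plate, bushing, cover, flange, gear}
6. housing@(0, 1, 0) [+x clear] — {base_plate, bushing, cover, flange, gear, housing}
7. pin@(0, 0, 0) [+x clear] — {base_plate, bushing, cover, flange, gear, housing, pin}
8. cap@(1, 0, 0) [+x clear] — {base_plate, bushing, cap, cover, flange, gear, housing, pin}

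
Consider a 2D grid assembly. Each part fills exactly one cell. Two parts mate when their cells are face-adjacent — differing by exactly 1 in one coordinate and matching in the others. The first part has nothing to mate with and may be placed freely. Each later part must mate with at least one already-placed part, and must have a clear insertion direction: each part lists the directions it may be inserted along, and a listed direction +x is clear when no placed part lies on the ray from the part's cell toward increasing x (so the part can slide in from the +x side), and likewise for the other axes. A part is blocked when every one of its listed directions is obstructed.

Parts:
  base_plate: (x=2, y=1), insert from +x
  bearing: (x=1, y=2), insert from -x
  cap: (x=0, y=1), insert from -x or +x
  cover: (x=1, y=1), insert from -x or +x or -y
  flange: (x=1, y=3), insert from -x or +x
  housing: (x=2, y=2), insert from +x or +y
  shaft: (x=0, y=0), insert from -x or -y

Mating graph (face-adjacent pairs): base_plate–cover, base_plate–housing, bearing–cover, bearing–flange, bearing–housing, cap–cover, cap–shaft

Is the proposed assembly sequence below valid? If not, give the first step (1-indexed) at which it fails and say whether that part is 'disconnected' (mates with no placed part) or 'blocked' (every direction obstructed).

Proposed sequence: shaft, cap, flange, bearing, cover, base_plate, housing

Invalid at step 3 (disconnected)

1. shaft@(0, 0) [-x clear] — {shaft}
2. cap@(0, 1) [-x clear] — {cap, shaft}
3. flange@(1, 3) — no placed neighbour ⇒ disconnected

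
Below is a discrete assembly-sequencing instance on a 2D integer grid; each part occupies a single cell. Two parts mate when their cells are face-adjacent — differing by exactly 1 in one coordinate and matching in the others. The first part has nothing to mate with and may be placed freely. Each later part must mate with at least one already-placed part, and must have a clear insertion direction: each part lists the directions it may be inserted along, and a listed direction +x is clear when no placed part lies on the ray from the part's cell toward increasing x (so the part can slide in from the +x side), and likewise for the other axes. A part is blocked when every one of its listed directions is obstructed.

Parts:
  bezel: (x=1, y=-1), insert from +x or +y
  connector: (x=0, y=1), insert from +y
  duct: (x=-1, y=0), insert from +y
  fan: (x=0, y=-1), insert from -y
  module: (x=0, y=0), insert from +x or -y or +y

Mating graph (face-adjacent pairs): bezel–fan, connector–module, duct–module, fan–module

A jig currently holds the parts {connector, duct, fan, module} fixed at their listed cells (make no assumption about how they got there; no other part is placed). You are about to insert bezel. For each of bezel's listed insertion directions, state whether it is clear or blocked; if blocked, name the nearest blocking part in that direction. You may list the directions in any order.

+x: clear; +y: clear

+x: ray from bezel(1, -1) has no placed part ⇒ clear
+y: ray from bezel(1, -1) has no placed part ⇒ clear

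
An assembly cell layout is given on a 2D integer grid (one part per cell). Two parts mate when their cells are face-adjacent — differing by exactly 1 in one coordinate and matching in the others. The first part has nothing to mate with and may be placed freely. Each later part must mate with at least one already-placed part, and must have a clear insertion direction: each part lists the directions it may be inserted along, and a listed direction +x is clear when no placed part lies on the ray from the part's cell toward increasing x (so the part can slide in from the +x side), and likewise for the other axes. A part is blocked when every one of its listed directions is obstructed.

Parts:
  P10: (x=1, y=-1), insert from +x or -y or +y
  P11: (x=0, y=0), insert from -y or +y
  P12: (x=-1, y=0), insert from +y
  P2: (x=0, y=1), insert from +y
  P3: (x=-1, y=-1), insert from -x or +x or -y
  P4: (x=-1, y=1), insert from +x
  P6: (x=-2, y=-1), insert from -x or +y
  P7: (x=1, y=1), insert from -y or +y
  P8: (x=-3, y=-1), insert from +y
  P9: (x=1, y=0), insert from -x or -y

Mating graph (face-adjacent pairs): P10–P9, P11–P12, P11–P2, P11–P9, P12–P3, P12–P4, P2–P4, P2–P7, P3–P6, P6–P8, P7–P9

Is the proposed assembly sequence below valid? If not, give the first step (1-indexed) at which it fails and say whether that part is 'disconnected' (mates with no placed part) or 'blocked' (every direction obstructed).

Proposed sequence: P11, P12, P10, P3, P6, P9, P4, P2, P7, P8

Invalid at step 3 (disconnected)

1. P11@(0, 0) [-y clear] — {P11}
2. P12@(-1, 0) [+y clear] — {P11, P12}
3. P10@(1, -1) — no placed neighbour ⇒ disconnected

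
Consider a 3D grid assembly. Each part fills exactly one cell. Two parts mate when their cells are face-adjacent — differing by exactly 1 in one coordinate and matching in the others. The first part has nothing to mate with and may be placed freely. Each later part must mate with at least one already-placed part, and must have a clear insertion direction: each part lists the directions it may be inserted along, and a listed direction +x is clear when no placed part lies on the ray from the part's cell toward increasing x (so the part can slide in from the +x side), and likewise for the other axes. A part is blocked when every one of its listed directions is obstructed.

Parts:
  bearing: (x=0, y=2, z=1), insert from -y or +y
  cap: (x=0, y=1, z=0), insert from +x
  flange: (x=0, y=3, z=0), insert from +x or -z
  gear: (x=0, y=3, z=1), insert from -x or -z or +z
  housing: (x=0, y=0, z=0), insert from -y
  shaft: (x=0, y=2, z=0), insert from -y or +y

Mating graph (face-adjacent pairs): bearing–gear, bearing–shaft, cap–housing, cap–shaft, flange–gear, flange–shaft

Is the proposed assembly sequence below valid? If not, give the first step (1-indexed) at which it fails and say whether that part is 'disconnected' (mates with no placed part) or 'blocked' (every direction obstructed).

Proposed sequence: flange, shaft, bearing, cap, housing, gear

Valid

1. flange@(0, 3, 0) [+x clear] — {flange}
2. shaft@(0, 2, 0) [-y clear] — {flange, shaft}
3. bearing@(0, 2, 1) [-y clear] — {bearing, flange, shaft}
4. cap@(0, 1, 0) [+x clear] — {bearing, cap, flange, shaft}
5. housing@(0, 0, 0) [-y clear] — {bearing, cap, flange, housing, shaft}
6. gear@(0, 3, 1) [-x clear] — {bearing, cap, flange, gear, housing, shaft}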